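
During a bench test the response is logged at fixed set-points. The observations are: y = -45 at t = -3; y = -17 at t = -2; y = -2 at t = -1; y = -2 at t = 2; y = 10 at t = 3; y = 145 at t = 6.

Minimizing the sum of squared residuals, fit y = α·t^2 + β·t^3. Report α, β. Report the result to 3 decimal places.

α = -2.016, β = 1.007

The normal equations are: 1491·α + 7775·β = 4827;  7775·α + 48243·β = 32927.
(Σt^2·t^2 = 1491, Σt^2·t^3 = 7775, Σt^3·t^3 = 48243, Σt^2·y = 4827, Σt^3·y = 32927.)
Determinant 1491·48243 − 7775² = 11479688.
α = (4827·48243 − 7775·32927)/11479688 = -2892308/1434961; β = (1491·32927 − 7775·4827)/11479688 = 1445529/1434961.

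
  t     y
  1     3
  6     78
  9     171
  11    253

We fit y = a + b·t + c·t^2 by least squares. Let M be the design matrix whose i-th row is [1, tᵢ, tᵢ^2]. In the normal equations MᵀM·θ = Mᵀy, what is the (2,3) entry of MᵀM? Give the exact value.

Row 2 ↔ basis t, column 3 ↔ basis t^2, so (MᵀM)_{2,3} = Σᵢ (t)·(t^2) = (1)·(1) + (6)·(36) + (9)·(81) + (11)·(121) = 2277.

2277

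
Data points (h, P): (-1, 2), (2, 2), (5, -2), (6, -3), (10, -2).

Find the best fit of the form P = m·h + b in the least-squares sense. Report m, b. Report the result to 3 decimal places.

Compute the Gram sums: Σh·h = 166, Σh = 22, Σ1 = 5.
Moment sums: Σh·P = -46, ΣP = -3.
AᵀA·[m, b]ᵀ = AᵀP becomes [[166, 22]; [22, 5]]·[m, b]ᵀ = [-46, -3]ᵀ.
Eliminating b: 5·(row 1) − 22·(row 2) gives 346·m = 5·(-46) − 22·(-3) = -164, so m = -82/173.
Then b = ((-3) − 22·(-82/173))/5 = 257/173.

m = -0.474, b = 1.486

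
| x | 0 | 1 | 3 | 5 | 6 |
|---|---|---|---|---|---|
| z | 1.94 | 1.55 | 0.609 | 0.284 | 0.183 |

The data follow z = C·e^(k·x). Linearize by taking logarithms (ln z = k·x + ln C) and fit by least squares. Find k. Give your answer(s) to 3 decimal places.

k = -0.403

Linearized form: ln z = k·x + ln C. From the 5 transformed points,
Σx = 15.0000, Σ(x)² = 71.0000, Σln z = -2.3520, Σx·ln z = -17.5331.
Equations: 71.0000·k + 15.0000·ln C = -17.5331;  15.0000·k + 5·ln C = -2.3520.
Solving (det = 130.0000): k = -0.40296, ln C = 0.73847.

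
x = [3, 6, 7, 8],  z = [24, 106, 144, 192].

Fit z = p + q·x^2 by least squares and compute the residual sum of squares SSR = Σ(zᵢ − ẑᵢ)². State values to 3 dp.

SSR = 2.999

Normal-equation sums: Σ1 = 4, Σx^2 = 158, Σx^2·x^2 = 7874.
Right-hand side: Σz = 466, Σx^2·z = 23376.
MᵀM·[p, q]ᵀ = Mᵀz becomes [[4, 158]; [158, 7874]]·[p, q]ᵀ = [466, 23376]ᵀ.
Δ = 4·7874 − 158² = 6532.
p = (466·7874 − 158·23376)/6532 = -6031/1633; q = (4·23376 − 158·466)/6532 = 4969/1633.
Residuals: 502/1633, 245/1633, -2298/1633, 1551/1633; SSR = 4898/1633.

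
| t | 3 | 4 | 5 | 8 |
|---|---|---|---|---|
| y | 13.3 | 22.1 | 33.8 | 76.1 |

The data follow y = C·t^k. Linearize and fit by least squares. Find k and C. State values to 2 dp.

k = 1.78, C = 1.88

With ln yᵢ as the transformed response and ln tᵢ as the regressor:
AᵀA = [[10.0431, 6.1738]; [6.1738, 4]], rhs = [21.8085, 13.5359]ᵀ  (here Σln t = 6.1738, Σ(ln t)² = 10.0431, Σln y = 13.5359, Σln t·ln y = 21.8085).
Slope k = (n·Σln t·ln y − Σln t·Σln y)/(n·Σ(ln t)² − (Σln t)²) = (4·21.8085 − 6.1738·13.5359)/2.0569 = 1.78265; ln C = (Σln y − k·Σln t)/n = 0.63254, so C = exp(0.63254) = 1.88238.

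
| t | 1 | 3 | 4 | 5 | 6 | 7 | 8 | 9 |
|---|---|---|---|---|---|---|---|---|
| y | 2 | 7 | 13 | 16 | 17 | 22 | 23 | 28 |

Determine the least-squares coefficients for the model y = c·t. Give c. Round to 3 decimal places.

c = 3.014

Setting ∂/∂c … = 0 gives: 281·c = 847.
c = 847/281 = 3.01423.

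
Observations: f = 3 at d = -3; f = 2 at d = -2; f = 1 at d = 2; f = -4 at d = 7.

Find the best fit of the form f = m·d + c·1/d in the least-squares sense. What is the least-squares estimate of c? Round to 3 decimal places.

Entries of XᵀX: Σd·d = 66, Σd·1/d = 4, Σ1/d·1/d = 557/882.
Moment sums: Σd·f = -39, Σ1/d·f = -29/14.
Determinant 66·(557/882) − 4² = 3775/147.
m = ((-39)·(557/882) − 4·(-29/14))/(3775/147) = -961/1510; c = (66·(-29/14) − 4·(-39))/(3775/147) = 567/755.

c = 0.751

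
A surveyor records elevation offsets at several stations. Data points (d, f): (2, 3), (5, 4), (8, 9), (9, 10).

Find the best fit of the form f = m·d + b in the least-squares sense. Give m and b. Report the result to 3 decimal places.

m = 1.067, b = 0.100

Compute the Gram sums: Σd·d = 174, Σd = 24, Σ1 = 4.
And Σd·f = 188, Σf = 26.
Normal equations: [[174, 24]; [24, 4]]·[m, b]ᵀ = [188, 26]ᵀ.
Determinant 174·4 − 24² = 120.
m = (188·4 − 24·26)/120 = 16/15; b = (174·26 − 24·188)/120 = 1/10.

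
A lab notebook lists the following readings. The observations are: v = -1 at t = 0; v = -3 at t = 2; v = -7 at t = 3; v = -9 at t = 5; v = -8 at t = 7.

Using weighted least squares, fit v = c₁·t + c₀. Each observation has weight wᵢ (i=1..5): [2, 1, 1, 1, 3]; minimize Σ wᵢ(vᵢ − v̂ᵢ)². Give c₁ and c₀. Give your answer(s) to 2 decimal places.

The normal system XᵀWX·[c₁, c₀]ᵀ = XᵀWv is [[185, 31]; [31, 8]]·[c₁, c₀]ᵀ = [-240, -45]ᵀ.
Δ = 185·8 − 31² = 519.
c₁ = ((-240)·8 − 31·(-45))/519 = -175/173; c₀ = (185·(-45) − 31·(-240))/519 = -295/173.

c₁ = -1.01, c₀ = -1.71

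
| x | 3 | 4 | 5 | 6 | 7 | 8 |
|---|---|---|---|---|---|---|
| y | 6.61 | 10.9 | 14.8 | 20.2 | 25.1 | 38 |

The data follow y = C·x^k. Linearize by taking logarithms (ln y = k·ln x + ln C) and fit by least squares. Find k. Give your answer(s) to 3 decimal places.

k = 1.692

With ln yᵢ as the transformed response and ln xᵢ as the regressor:
Sums: Σln x = 9.9115, Σ(ln x)² = 17.0401, Σln y = 16.8381, Σln x·ln y = 28.9442.
Normal system: [[17.0401, 9.9115]; [9.9115, 6]]·[k, ln C]ᵀ = [28.9442, 16.8381]ᵀ.
Slope k = (n·Σln x·ln y − Σln x·Σln y)/(n·Σ(ln x)² − (Σln x)²) = (6·28.9442 − 9.9115·16.8381)/4.0036 = 1.69223; ln C = (Σln y − k·Σln x)/n = 0.01095.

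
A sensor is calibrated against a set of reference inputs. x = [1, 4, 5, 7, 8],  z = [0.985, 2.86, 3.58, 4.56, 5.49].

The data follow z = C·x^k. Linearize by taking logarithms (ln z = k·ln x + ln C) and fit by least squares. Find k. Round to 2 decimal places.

Taking logs, ln z = k·ln x + ln C, so regress ln z on ln x.
Σln x = 7.0211, Σ(ln x)² = 12.6227, Σln z = 5.5313, Σln x·ln z = 10.0031.
Equations: 12.6227·k + 7.0211·ln C = 10.0031;  7.0211·k + 5·ln C = 5.5313.
Δ = 12.6227·5 − (7.0211)² = 13.8181; k = (10.0031·5 − 7.0211·5.5313)/13.8181 = 0.80905, ln C = (12.6227·5.5313 − 7.0211·10.0031)/13.8181 = -0.02981.

k = 0.81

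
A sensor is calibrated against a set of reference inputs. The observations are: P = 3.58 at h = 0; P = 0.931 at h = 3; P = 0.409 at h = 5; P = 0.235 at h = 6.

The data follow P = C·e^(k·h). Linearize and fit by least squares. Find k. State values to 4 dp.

k = -0.4471

Linearized form: ln P = k·h + ln C. From the 4 transformed points,
AᵀA = [[70.0000, 14.0000]; [14.0000, 4]], rhs = [-13.3737, -1.1383]ᵀ  (here Σh = 14.0000, Σ(h)² = 70.0000, Σln P = -1.1383, Σh·ln P = -13.3737).
Slope k = (n·Σh·ln P − Σh·Σln P)/(n·Σ(h)² − (Σh)²) = (4·-13.3737 − 14.0000·-1.1383)/84.0000 = -0.44712; ln C = (Σln P − k·Σh)/n = 1.28033.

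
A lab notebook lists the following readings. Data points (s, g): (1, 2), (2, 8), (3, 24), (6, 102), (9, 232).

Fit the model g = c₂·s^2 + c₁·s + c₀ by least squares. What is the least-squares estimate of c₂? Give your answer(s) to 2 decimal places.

Compute the Gram sums: Σs^2·s^2 = 7955, Σs^2·s = 981, Σs^2 = 131, Σs·s = 131, Σs = 21, Σ1 = 5.
For Xᵀg: Σs^2·g = 22714, Σs·g = 2790, Σg = 368.
XᵀX·[c₂, c₁, c₀]ᵀ = Xᵀg becomes [[7955, 981, 131]; [981, 131, 21]; [131, 21, 5]]·[c₂, c₁, c₀]ᵀ = [22714, 2790, 368]ᵀ.
Solving the 3×3 system (Gaussian elimination) gives c₂ = 1829/624, c₁ = -89/208, c₀ = -109/78.

c₂ = 2.93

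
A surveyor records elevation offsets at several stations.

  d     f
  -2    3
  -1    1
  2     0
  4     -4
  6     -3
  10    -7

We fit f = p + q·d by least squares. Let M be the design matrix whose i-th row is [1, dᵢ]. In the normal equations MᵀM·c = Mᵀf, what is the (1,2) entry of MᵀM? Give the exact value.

Row 1 ↔ basis 1, column 2 ↔ basis d, so (MᵀM)_{1,2} = Σᵢ d = (1)·(-2) + (1)·(-1) + (1)·(2) + (1)·(4) + (1)·(6) + (1)·(10) = 19.

19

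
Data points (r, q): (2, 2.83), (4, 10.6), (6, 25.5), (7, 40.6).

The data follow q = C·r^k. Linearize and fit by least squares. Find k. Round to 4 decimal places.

Linearized form: ln q = k·ln r + ln C. From the 4 transformed points,
Over the data: Σln r = 5.8171, Σ(ln r)² = 9.3992, Σln q = 10.3436, Σln r·ln q = 17.0040.
Normal system: [[9.3992, 5.8171]; [5.8171, 4]]·[k, ln C]ᵀ = [17.0040, 10.3436]ᵀ.
Δ = 9.3992·4 − (5.8171)² = 3.7582; k = (17.0040·4 − 5.8171·10.3436)/3.7582 = 2.08784, ln C = (9.3992·10.3436 − 5.8171·17.0040)/3.7582 = -0.45040.

k = 2.0878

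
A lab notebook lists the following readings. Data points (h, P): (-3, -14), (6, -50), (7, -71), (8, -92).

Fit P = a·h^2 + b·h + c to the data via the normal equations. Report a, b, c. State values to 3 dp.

a = -1.535, b = 0.541, c = 1.447

From the data, Σh^2·h^2 = 7874, Σh^2·h = 1044, Σh^2 = 158, Σh·h = 158, Σh = 18, Σ1 = 4.
For MᵀP: Σh^2·P = -11293, Σh·P = -1491, ΣP = -227.
So MᵀM·[a, b, c]ᵀ = MᵀP: [[7874, 1044, 158]; [1044, 158, 18]; [158, 18, 4]]·[a, b, c]ᵀ = [-11293, -1491, -227]ᵀ.
Row-reducing yields a = -22797/14852, b = 8031/14852, c = 21491/14852.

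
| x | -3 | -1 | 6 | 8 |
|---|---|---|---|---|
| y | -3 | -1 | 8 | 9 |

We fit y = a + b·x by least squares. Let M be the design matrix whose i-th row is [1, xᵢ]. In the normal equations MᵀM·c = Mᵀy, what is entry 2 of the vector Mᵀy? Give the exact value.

130

Entry 2 ↔ basis x, so (Mᵀy)_{2} = Σᵢ (x)·yᵢ = (-3)·(-3) + (-1)·(-1) + (6)·(8) + (8)·(9) = 130.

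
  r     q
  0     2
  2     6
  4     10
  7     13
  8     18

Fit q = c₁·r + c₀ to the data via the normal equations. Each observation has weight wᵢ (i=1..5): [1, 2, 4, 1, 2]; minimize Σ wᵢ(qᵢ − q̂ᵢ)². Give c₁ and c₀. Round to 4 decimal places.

c₁ = 1.8736, c₀ = 2.2434

Forming AᵀWA = [[249, 43]; [43, 10]] and AᵀWq = [563, 103]ᵀ gives AᵀWA·[c₁, c₀]ᵀ = AᵀWq.
Eliminating c₀: 10·(row 1) − 43·(row 2) gives 641·c₁ = 10·563 − 43·103 = 1201, so c₁ = 1201/641.
Then c₀ = (103 − 43·(1201/641))/10 = 1438/641.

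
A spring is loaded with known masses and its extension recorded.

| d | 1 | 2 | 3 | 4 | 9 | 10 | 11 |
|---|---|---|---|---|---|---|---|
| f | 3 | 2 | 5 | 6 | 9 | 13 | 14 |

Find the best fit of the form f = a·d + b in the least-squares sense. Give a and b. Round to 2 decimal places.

a = 1.10, b = 1.14

The normal system MᵀM·[a, b]ᵀ = Mᵀf is [[332, 40]; [40, 7]]·[a, b]ᵀ = [411, 52]ᵀ.
Eliminating b: 7·(row 1) − 40·(row 2) gives 724·a = 7·411 − 40·52 = 797, so a = 797/724.
Then b = (52 − 40·(797/724))/7 = 206/181.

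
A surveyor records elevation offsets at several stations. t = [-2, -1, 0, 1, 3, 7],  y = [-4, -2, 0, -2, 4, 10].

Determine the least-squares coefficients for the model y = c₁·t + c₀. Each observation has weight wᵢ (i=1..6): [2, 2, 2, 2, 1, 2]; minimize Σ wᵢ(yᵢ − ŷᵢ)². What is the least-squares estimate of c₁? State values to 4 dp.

Entries of AᵀWA: Σwᵢ·t·t = 119, Σwᵢ·t = 13, Σwᵢ·1 = 11.
Moment sums: Σwᵢ·t·y = 168, Σwᵢ·y = 8.
AᵀWA·[c₁, c₀]ᵀ = AᵀWy becomes [[119, 13]; [13, 11]]·[c₁, c₀]ᵀ = [168, 8]ᵀ.
Δ = 119·11 − 13² = 1140.
c₁ = (168·11 − 13·8)/1140 = 436/285; c₀ = (119·8 − 13·168)/1140 = -308/285.

c₁ = 1.5298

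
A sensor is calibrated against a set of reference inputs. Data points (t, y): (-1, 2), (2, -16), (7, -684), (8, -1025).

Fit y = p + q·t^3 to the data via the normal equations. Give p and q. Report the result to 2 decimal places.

Normal-equation sums: Σ1 = 4, Σt^3 = 862, Σt^3·t^3 = 379858.
For Aᵀy: Σy = -1723, Σt^3·y = -759542.
AᵀA·[p, q]ᵀ = Aᵀy becomes [[4, 862]; [862, 379858]]·[p, q]ᵀ = [-1723, -759542]ᵀ.
Eliminating q: 379858·(row 1) − 862·(row 2) gives 776388·p = 379858·(-1723) − 862·(-759542) = 229870, so p = 114935/388194.
Then q = ((-759542) − 862·(114935/388194))/379858 = -776471/388194.

p = 0.30, q = -2.00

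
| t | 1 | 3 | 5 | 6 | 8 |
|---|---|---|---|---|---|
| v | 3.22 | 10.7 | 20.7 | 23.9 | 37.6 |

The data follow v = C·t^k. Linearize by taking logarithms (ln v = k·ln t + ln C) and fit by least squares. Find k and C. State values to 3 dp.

k = 1.165, C = 3.130

Taking logs, ln v = k·ln t + ln C, so regress ln v on ln t.
AᵀA = [[11.3317, 6.5793]; [6.5793, 5]], rhs = [20.7098, 13.3706]ᵀ  (here Σln t = 6.5793, Σ(ln t)² = 11.3317, Σln v = 13.3706, Σln t·ln v = 20.7098).
Solving (det = 13.3720): k = 1.16512, ln C = 1.14101, so C = exp(1.14101) = 3.12993.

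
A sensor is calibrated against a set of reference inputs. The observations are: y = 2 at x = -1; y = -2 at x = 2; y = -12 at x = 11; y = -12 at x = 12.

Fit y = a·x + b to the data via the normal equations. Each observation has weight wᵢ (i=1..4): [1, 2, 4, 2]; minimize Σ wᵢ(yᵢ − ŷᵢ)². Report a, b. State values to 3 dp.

a = -1.097, b = 0.429

Compute the Gram sums: Σwᵢ·x·x = 781, Σwᵢ·x = 71, Σwᵢ·1 = 9.
Moment sums: Σwᵢ·x·y = -826, Σwᵢ·y = -74.
MᵀWM·[a, b]ᵀ = MᵀWy becomes [[781, 71]; [71, 9]]·[a, b]ᵀ = [-826, -74]ᵀ.
Δ = 781·9 − 71² = 1988.
a = ((-826)·9 − 71·(-74))/1988 = -545/497; b = (781·(-74) − 71·(-826))/1988 = 3/7.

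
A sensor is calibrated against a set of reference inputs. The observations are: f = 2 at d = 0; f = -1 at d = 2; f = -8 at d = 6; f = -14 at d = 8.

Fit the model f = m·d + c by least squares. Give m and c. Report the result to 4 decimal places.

With design matrix A, AᵀA = [[104, 16]; [16, 4]] and Aᵀf = [-162, -21]ᵀ.
Determinant 104·4 − 16² = 160.
m = ((-162)·4 − 16·(-21))/160 = -39/20; c = (104·(-21) − 16·(-162))/160 = 51/20.

m = -1.9500, c = 2.5500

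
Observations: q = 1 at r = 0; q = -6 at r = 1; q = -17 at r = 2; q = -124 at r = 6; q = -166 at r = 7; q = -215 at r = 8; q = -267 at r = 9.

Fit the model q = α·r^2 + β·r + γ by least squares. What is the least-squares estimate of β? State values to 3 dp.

β = -2.961

Compute the Gram sums: Σr^2·r^2 = 14371, Σr^2·r = 1809, Σr^2 = 235, Σr·r = 235, Σr = 33, Σ1 = 7.
Moment sums: Σr^2·q = -48059, Σr·q = -6069, Σq = -794.
XᵀX·[α, β, γ]ᵀ = Xᵀq becomes [[14371, 1809, 235]; [1809, 235, 33]; [235, 33, 7]]·[α, β, γ]ᵀ = [-48059, -6069, -794]ᵀ.
Solving the 3×3 system (Gaussian elimination) gives α = -20205/6776, β = -20061/6776, γ = 1073/1694.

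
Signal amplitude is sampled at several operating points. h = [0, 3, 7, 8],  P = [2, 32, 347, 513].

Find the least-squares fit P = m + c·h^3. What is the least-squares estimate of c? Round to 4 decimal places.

c = 0.9966

The normal equations are: 4·m + 882·c = 894;  882·m + 380522·c = 382541.
Δ = 4·380522 − 882² = 744164.
m = (894·380522 − 882·382541)/744164 = 1392753/372082; c = (4·382541 − 882·894)/744164 = 185414/186041.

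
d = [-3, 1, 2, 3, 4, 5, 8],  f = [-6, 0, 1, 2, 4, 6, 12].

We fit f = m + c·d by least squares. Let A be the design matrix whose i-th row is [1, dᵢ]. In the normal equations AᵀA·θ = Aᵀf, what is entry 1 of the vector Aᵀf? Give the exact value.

Entry 1 ↔ basis 1, so (Aᵀf)_{1} = Σᵢ fᵢ = (1)·(-6) + (1)·(0) + (1)·(1) + (1)·(2) + (1)·(4) + (1)·(6) + (1)·(12) = 19.

19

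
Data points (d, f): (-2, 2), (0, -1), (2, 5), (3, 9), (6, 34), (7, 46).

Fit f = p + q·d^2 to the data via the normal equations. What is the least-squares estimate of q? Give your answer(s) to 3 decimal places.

q = 0.950

From the data, Σ1 = 6, Σd^2 = 102, Σd^2·d^2 = 3810.
Right-hand side: Σf = 95, Σd^2·f = 3587.
Δ = 6·3810 − 102² = 12456.
p = (95·3810 − 102·3587)/12456 = -109/346; q = (6·3587 − 102·95)/12456 = 493/519.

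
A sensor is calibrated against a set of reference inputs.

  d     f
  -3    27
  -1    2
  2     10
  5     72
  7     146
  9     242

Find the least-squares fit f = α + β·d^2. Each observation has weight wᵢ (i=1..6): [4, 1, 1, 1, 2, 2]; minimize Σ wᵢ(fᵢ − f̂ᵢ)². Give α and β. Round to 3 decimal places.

α = -0.756, β = 2.995

Sums needed: Σwᵢ·1 = 11, Σwᵢ·d^2 = 326, Σwᵢ·d^2·d^2 = 18890.
Moment sums: Σwᵢ·f = 968, Σwᵢ·d^2·f = 56326.
So MᵀWM·[α, β]ᵀ = MᵀWf: [[11, 326]; [326, 18890]]·[α, β]ᵀ = [968, 56326]ᵀ.
Eliminating β: 18890·(row 1) − 326·(row 2) gives 101514·α = 18890·968 − 326·56326 = -76756, so α = -38378/50757.
Then β = (56326 − 326·(-38378/50757))/18890 = 152009/50757.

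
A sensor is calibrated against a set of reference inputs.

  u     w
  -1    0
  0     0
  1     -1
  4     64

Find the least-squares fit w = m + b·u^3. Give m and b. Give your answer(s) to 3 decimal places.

m = -0.318, b = 1.004

Compute the Gram sums: Σ1 = 4, Σu^3 = 64, Σu^3·u^3 = 4098.
Right-hand side: Σw = 63, Σu^3·w = 4095.
So MᵀM·[m, b]ᵀ = Mᵀw: [[4, 64]; [64, 4098]]·[m, b]ᵀ = [63, 4095]ᵀ.
Eliminating b: 4098·(row 1) − 64·(row 2) gives 12296·m = 4098·63 − 64·4095 = -3906, so m = -1953/6148.
Then b = (4095 − 64·(-1953/6148))/4098 = 3087/3074.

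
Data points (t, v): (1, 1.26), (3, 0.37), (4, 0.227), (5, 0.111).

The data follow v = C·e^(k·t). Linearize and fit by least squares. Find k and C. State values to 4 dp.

Linearized form: ln v = k·t + ln C. From the 4 transformed points,
Σt = 13.0000, Σ(t)² = 51.0000, Σln v = -4.4442, Σt·ln v = -19.6740.
Equations: 51.0000·k + 13.0000·ln C = -19.6740;  13.0000·k + 4·ln C = -4.4442.
Solving (det = 35.0000): k = -0.59776, ln C = 0.83169, so C = exp(0.83169) = 2.29720.

k = -0.5978, C = 2.2972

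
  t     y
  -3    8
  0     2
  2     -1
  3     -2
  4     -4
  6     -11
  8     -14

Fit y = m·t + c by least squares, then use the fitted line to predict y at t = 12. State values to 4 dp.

Setting ∂/∂m … = 0 gives: 138·m + 20·c = -226;  20·m + 7·c = -22.
Eliminating c: 7·(row 1) − 20·(row 2) gives 566·m = 7·(-226) − 20·(-22) = -1142, so m = -571/283.
Then c = ((-22) − 20·(-571/283))/7 = 742/283.
At t = 12: ŷ = (-571/283)·(12) + (742/283)·(1) = -6110/283.

ŷ = -21.5901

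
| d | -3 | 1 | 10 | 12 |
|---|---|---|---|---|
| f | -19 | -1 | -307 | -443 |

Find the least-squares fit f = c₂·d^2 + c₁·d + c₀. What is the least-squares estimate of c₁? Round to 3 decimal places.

Sums needed: Σd^2·d^2 = 30818, Σd^2·d = 2702, Σd^2 = 254, Σd·d = 254, Σd = 20, Σ1 = 4.
And Σd^2·f = -94664, Σd·f = -8330, Σf = -770.
Normal equations: [[30818, 2702, 254]; [2702, 254, 20]; [254, 20, 4]]·[c₂, c₁, c₀]ᵀ = [-94664, -8330, -770]ᵀ.
Inverting the 3×3 Gram matrix, [c₂, c₁, c₀]ᵀ = [-105511/35247, -44252/35247, 45387/11749]ᵀ.

c₁ = -1.255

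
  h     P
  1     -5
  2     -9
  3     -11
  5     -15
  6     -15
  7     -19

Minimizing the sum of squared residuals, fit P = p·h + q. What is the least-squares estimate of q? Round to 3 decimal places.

From the data, Σh·h = 124, Σh = 24, Σ1 = 6.
And Σh·P = -354, ΣP = -74.
So MᵀM·[p, q]ᵀ = MᵀP: [[124, 24]; [24, 6]]·[p, q]ᵀ = [-354, -74]ᵀ.
Determinant 124·6 − 24² = 168.
p = ((-354)·6 − 24·(-74))/168 = -29/14; q = (124·(-74) − 24·(-354))/168 = -85/21.

q = -4.048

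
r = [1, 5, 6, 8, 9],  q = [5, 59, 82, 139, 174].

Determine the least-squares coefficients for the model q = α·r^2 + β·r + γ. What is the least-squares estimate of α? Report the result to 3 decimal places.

Forming XᵀX = [[12579, 1583, 207]; [1583, 207, 29]; [207, 29, 5]] and Xᵀq = [27422, 3470, 459]ᵀ gives XᵀX·[α, β, γ]ᵀ = Xᵀq.
Solving the 3×3 system (Gaussian elimination) gives α = 44425/23318, β = 47633/23318, γ = 12563/11659.

α = 1.905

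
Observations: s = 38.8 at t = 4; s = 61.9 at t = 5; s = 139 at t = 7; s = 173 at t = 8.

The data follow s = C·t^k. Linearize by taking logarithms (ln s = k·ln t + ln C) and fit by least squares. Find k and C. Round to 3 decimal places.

Let Y = ln s. Fitting Y = k·ln t + ln C by least squares:
AᵀA = [[12.6227, 7.0211]; [7.0211, 4]], rhs = [32.0294, 17.8717]ᵀ  (here Σln t = 7.0211, Σ(ln t)² = 12.6227, Σln s = 17.8717, Σln t·ln s = 32.0294).
Solving (det = 1.1954): k = 2.20766, ln C = 0.59288, so C = exp(0.59288) = 1.80919.

k = 2.208, C = 1.809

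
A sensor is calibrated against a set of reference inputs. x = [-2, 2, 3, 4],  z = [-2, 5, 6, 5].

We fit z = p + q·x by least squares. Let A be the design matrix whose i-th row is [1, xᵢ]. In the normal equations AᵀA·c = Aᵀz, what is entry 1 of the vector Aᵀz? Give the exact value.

14

Entry 1 ↔ basis 1, so (Aᵀz)_{1} = Σᵢ zᵢ = (1)·(-2) + (1)·(5) + (1)·(6) + (1)·(5) = 14.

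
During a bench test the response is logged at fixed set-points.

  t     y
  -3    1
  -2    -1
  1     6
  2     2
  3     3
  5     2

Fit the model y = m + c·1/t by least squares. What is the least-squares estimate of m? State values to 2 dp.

m = 1.38

Normal-equation sums: Σ1 = 6, Σ1/t = 6/5, Σ1/t·1/t = 793/450.
Moment sums: Σy = 13, Σ1/t·y = 257/30.
Eliminating c: (793/450)·(row 1) − (6/5)·(row 2) gives (137/15)·m = (793/450)·13 − (6/5)·(257/30) = 5683/450, so m = 5683/4110.
Then c = ((257/30) − (6/5)·(5683/4110))/(793/450) = 537/137.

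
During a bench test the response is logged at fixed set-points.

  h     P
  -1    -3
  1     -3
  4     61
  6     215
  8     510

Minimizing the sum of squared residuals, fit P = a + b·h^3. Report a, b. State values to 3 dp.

Setting ∂/∂a … = 0 gives: 5·a + 792·b = 780;  792·a + 312898·b = 311464.
det = 5·312898 − 792² = 937226.
a = (780·312898 − 792·311464)/937226 = -1309524/468613; b = (5·311464 − 792·780)/937226 = 469780/468613.

a = -2.794, b = 1.002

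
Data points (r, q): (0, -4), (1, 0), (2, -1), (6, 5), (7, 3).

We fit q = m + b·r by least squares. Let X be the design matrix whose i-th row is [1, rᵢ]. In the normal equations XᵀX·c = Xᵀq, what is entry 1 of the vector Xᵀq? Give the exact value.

3

Entry 1 ↔ basis 1, so (Xᵀq)_{1} = Σᵢ qᵢ = (1)·(-4) + (1)·(0) + (1)·(-1) + (1)·(5) + (1)·(3) = 3.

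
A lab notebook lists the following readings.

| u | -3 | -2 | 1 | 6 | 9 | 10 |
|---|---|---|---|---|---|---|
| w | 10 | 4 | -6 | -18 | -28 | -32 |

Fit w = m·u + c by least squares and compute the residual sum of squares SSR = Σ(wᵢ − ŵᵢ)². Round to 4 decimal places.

Forming MᵀM = [[231, 21]; [21, 6]] and Mᵀw = [-724, -70]ᵀ gives MᵀM·[m, c]ᵀ = Mᵀw.
Δ = 231·6 − 21² = 945.
m = ((-724)·6 − 21·(-70))/945 = -958/315; c = (231·(-70) − 21·(-724))/945 = -46/45.
Residuals: 598/315, -334/315, -122/63, 80/63, 124/315, -178/315; SSR = 3328/315.

SSR = 10.5651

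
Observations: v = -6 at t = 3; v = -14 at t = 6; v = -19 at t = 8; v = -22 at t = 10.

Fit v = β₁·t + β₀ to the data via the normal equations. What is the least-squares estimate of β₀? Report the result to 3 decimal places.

Compute the Gram sums: Σt·t = 209, Σt = 27, Σ1 = 4.
Right-hand side: Σt·v = -474, Σv = -61.
Eliminating β₀: 4·(row 1) − 27·(row 2) gives 107·β₁ = 4·(-474) − 27·(-61) = -249, so β₁ = -249/107.
Then β₀ = ((-61) − 27·(-249/107))/4 = 49/107.

β₀ = 0.458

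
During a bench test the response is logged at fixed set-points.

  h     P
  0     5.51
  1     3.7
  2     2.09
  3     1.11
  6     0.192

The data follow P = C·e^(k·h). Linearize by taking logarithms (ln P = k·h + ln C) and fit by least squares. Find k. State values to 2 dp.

Linearized form: ln P = k·h + ln C. From the 5 transformed points,
Σh = 12.0000, Σ(h)² = 50.0000, Σln P = 2.2062, Σh·ln P = -6.8058.
Equations: 50.0000·k + 12.0000·ln C = -6.8058;  12.0000·k + 5·ln C = 2.2062.
Solving (det = 106.0000): k = -0.57078, ln C = 1.81111.

k = -0.57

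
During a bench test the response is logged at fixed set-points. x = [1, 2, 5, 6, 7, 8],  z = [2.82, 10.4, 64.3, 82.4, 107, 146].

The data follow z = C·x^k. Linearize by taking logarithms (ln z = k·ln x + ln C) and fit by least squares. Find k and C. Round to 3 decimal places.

Taking logs, ln z = k·ln x + ln C, so regress ln z on ln x.
Over the data: Σln x = 8.1197, Σ(ln x)² = 14.3918, Σln z = 21.6101, Σln x·ln z = 35.6847.
Normal system: [[14.3918, 8.1197]; [8.1197, 6]]·[k, ln C]ᵀ = [35.6847, 21.6101]ᵀ.
Δ = 14.3918·6 − (8.1197)² = 20.4213; k = (35.6847·6 − 8.1197·21.6101)/20.4213 = 1.89218, ln C = (14.3918·21.6101 − 8.1197·35.6847)/20.4213 = 1.04103, so C = exp(1.04103) = 2.83213.

k = 1.892, C = 2.832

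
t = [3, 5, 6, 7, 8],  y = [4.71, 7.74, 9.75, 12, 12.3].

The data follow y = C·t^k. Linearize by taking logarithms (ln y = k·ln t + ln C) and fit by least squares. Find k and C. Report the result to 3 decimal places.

k = 1.030, C = 1.517

Let Y = ln y. Fitting Y = k·ln t + ln C by least squares:
AᵀA = [[15.1183, 8.5252]; [8.5252, 5]], rhs = [19.1303, 10.8679]ᵀ  (here Σln t = 8.5252, Σ(ln t)² = 15.1183, Σln y = 10.8679, Σln t·ln y = 19.1303).
Δ = 15.1183·5 − (8.5252)² = 2.9130; k = (19.1303·5 − 8.5252·10.8679)/2.9130 = 1.03035, ln C = (15.1183·10.8679 − 8.5252·19.1303)/2.9130 = 0.41679, so C = exp(0.41679) = 1.51709.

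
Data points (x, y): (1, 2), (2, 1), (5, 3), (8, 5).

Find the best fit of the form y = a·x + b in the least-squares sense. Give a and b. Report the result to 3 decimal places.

a = 0.500, b = 0.750

The normal system MᵀM·[a, b]ᵀ = Mᵀy is [[94, 16]; [16, 4]]·[a, b]ᵀ = [59, 11]ᵀ.
Eliminating b: 4·(row 1) − 16·(row 2) gives 120·a = 4·59 − 16·11 = 60, so a = 1/2.
Then b = (11 − 16·(1/2))/4 = 3/4.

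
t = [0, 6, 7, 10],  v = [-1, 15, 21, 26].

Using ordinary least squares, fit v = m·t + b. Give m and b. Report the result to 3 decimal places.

Compute the Gram sums: Σt·t = 185, Σt = 23, Σ1 = 4.
And Σt·v = 497, Σv = 61.
Determinant 185·4 − 23² = 211.
m = (497·4 − 23·61)/211 = 585/211; b = (185·61 − 23·497)/211 = -146/211.

m = 2.773, b = -0.692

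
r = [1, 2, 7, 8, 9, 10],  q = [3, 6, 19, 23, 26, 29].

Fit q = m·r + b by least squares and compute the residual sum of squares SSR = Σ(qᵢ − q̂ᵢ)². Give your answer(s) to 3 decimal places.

SSR = 1.374

Normal-equation sums: Σr·r = 299, Σr = 37, Σ1 = 6.
And Σr·q = 856, Σq = 106.
Normal equations: [[299, 37]; [37, 6]]·[m, b]ᵀ = [856, 106]ᵀ.
Determinant 299·6 − 37² = 425.
m = (856·6 − 37·106)/425 = 1214/425; b = (299·106 − 37·856)/425 = 22/425.
Residuals: 39/425, 4/17, -89/85, 41/425, 6/25, 163/425; SSR = 584/425.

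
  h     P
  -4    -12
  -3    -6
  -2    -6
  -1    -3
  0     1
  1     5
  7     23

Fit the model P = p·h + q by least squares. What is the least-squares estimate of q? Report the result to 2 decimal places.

q = 1.18

Sums needed: Σh·h = 80, Σh = -2, Σ1 = 7.
And Σh·P = 247, ΣP = 2.
Δ = 80·7 − (-2)² = 556.
p = (247·7 − (-2)·2)/556 = 1733/556; q = (80·2 − (-2)·247)/556 = 327/278.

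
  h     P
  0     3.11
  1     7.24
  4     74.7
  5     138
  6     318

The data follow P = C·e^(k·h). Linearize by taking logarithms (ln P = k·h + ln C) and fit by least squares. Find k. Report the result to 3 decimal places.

k = 0.764

Let Y = ln P. Fitting Y = k·h + ln C by least squares:
Sums: Σh = 16.0000, Σ(h)² = 78.0000, Σln P = 18.1170, Σh·ln P = 78.4421.
Normal system: [[78.0000, 16.0000]; [16.0000, 5]]·[k, ln C]ᵀ = [78.4421, 18.1170]ᵀ.
Slope k = (n·Σh·ln P − Σh·Σln P)/(n·Σ(h)² − (Σh)²) = (5·78.4421 − 16.0000·18.1170)/134.0000 = 0.76372; ln C = (Σln P − k·Σh)/n = 1.17951.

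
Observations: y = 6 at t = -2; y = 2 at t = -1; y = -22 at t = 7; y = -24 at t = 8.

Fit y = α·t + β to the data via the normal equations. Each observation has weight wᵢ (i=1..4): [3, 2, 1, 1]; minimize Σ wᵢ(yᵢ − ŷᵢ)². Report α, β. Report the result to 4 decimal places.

Sums needed: Σwᵢ·t·t = 127, Σwᵢ·t = 7, Σwᵢ·1 = 7.
For MᵀWy: Σwᵢ·t·y = -386, Σwᵢ·y = -24.
So MᵀWM·[α, β]ᵀ = MᵀWy: [[127, 7]; [7, 7]]·[α, β]ᵀ = [-386, -24]ᵀ.
Determinant 127·7 − 7² = 840.
α = ((-386)·7 − 7·(-24))/840 = -181/60; β = (127·(-24) − 7·(-386))/840 = -173/420.

α = -3.0167, β = -0.4119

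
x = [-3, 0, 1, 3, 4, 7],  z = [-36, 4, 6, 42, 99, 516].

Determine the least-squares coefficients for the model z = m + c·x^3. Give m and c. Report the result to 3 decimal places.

Entries of MᵀM: Σ1 = 6, Σx^3 = 408, Σx^3·x^3 = 123204.
And Σz = 631, Σx^3·z = 185436.
MᵀM·[m, c]ᵀ = Mᵀz becomes [[6, 408]; [408, 123204]]·[m, c]ᵀ = [631, 185436]ᵀ.
Eliminating c: 123204·(row 1) − 408·(row 2) gives 572760·m = 123204·631 − 408·185436 = 2083836, so m = 173653/47730.
Then c = (185436 − 408·(173653/47730))/123204 = 35632/23865.

m = 3.638, c = 1.493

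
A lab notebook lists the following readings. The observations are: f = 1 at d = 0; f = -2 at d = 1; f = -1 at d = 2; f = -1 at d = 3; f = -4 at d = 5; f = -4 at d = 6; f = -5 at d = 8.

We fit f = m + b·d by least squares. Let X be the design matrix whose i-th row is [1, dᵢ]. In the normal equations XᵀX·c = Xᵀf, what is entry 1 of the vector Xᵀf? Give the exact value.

Entry 1 ↔ basis 1, so (Xᵀf)_{1} = Σᵢ fᵢ = (1)·(1) + (1)·(-2) + (1)·(-1) + (1)·(-1) + (1)·(-4) + (1)·(-4) + (1)·(-5) = -16.

-16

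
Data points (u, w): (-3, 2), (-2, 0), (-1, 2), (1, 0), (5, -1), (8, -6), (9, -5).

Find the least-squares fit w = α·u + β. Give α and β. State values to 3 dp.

From the data, Σu·u = 185, Σu = 17, Σ1 = 7.
Right-hand side: Σu·w = -106, Σw = -8.
Eliminating β: 7·(row 1) − 17·(row 2) gives 1006·α = 7·(-106) − 17·(-8) = -606, so α = -303/503.
Then β = ((-8) − 17·(-303/503))/7 = 161/503.

α = -0.602, β = 0.320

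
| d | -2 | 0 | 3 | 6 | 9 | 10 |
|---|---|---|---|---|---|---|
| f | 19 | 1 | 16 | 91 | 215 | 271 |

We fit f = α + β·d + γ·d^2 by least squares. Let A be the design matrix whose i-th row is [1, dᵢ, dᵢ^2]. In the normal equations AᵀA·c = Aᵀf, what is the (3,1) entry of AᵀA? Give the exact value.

230

Row 3 ↔ basis d^2, column 1 ↔ basis 1, so (AᵀA)_{3,1} = Σᵢ d^2 = (4)·(1) + (0)·(1) + (9)·(1) + (36)·(1) + (81)·(1) + (100)·(1) = 230.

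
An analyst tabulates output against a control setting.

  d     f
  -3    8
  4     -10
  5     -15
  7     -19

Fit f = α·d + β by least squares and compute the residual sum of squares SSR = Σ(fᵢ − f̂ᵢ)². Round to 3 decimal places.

SSR = 2.652

Sums needed: Σd·d = 99, Σd = 13, Σ1 = 4.
Right-hand side: Σd·f = -272, Σf = -36.
MᵀM·[α, β]ᵀ = Mᵀf becomes [[99, 13]; [13, 4]]·[α, β]ᵀ = [-272, -36]ᵀ.
det = 99·4 − 13² = 227.
α = ((-272)·4 − 13·(-36))/227 = -620/227; β = (99·(-36) − 13·(-272))/227 = -28/227.
Residuals: -16/227, 238/227, -277/227, 55/227; SSR = 602/227.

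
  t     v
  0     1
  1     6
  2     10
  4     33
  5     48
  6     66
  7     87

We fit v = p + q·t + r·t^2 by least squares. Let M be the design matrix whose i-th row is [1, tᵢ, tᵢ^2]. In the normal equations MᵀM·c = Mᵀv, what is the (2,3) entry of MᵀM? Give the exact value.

757

Row 2 ↔ basis t, column 3 ↔ basis t^2, so (MᵀM)_{2,3} = Σᵢ (t)·(t^2) = (0)·(0) + (1)·(1) + (2)·(4) + (4)·(16) + (5)·(25) + (6)·(36) + (7)·(49) = 757.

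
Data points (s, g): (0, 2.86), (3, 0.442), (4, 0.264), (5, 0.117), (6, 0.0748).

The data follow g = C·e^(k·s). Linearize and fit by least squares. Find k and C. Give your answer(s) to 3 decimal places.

With ln gᵢ as the transformed response and sᵢ as the regressor:
Σs = 18.0000, Σ(s)² = 86.0000, Σln g = -5.8359, Σs·ln g = -34.0621.
Normal system: [[86.0000, 18.0000]; [18.0000, 5]]·[k, ln C]ᵀ = [-34.0621, -5.8359]ᵀ.
Δ = 86.0000·5 − (18.0000)² = 106.0000; k = (-34.0621·5 − 18.0000·-5.8359)/106.0000 = -0.61569, ln C = (86.0000·-5.8359 − 18.0000·-34.0621)/106.0000 = 1.04930, so C = exp(1.04930) = 2.85566.

k = -0.616, C = 2.856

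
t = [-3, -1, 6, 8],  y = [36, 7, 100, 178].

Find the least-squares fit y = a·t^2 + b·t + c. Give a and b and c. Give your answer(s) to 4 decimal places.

a = 2.9722, b = -1.8435, c = 3.1225

MᵀM·[a, b, c]ᵀ = Mᵀy reads: 5474·a + 700·b + 110·c = 15323;  700·a + 110·b + 10·c = 1909;  110·a + 10·b + 4·c = 321.
(Σt^2·t^2 = 5474, Σt^2·t = 700, Σt^2 = 110, Σt·t = 110, Σt = 10, Σ1 = 4, Σt^2·y = 15323, Σt·y = 1909, Σy = 321.)
Inverting the 3×3 Gram matrix, [a, b, c]ᵀ = [107/36, -5641/3060, 637/204]ᵀ.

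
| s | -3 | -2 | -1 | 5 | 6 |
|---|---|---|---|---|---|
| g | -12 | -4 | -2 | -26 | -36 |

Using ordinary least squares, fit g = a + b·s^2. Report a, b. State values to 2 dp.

With design matrix X, XᵀX = [[5, 75]; [75, 2019]] and Xᵀg = [-80, -2072]ᵀ.
det = 5·2019 − 75² = 4470.
a = ((-80)·2019 − 75·(-2072))/4470 = -204/149; b = (5·(-2072) − 75·(-80))/4470 = -436/447.

a = -1.37, b = -0.98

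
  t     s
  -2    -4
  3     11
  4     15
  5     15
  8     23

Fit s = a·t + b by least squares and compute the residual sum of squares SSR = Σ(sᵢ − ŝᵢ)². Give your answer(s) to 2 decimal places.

The normal equations are: 118·a + 18·b = 360;  18·a + 5·b = 60.
(Σt·t = 118, Σt = 18, Σ1 = 5, Σt·s = 360, Σs = 60.)
Eliminating b: 5·(row 1) − 18·(row 2) gives 266·a = 5·360 − 18·60 = 720, so a = 360/133.
Then b = (60 − 18·(360/133))/5 = 300/133.
Residuals: -16/19, 83/133, 255/133, -15/19, -121/133; SSR = 828/133.

SSR = 6.23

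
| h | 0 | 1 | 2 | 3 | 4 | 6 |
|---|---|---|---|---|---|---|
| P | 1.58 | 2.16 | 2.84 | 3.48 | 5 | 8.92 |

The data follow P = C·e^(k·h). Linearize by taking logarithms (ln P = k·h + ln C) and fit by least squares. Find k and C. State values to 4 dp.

Linearized form: ln P = k·h + ln C. From the 6 transformed points,
AᵀA = [[66.0000, 16.0000]; [16.0000, 6]], rhs = [26.1663, 7.3161]ᵀ  (here Σh = 16.0000, Σ(h)² = 66.0000, Σln P = 7.3161, Σh·ln P = 26.1663).
Δ = 66.0000·6 − (16.0000)² = 140.0000; k = (26.1663·6 − 16.0000·7.3161)/140.0000 = 0.28529, ln C = (66.0000·7.3161 − 16.0000·26.1663)/140.0000 = 0.45858, so C = exp(0.45858) = 1.58183.

k = 0.2853, C = 1.5818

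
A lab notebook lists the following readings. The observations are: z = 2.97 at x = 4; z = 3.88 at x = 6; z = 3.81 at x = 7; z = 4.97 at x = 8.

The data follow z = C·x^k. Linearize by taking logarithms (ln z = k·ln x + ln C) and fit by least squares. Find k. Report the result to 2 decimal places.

Taking logs, ln z = k·ln x + ln C, so regress ln z on ln x.
XᵀX = [[13.2429, 7.2034]; [7.2034, 4]], rhs = [9.8755, 5.3854]ᵀ  (here Σln x = 7.2034, Σ(ln x)² = 13.2429, Σln z = 5.3854, Σln x·ln z = 9.8755).
Solving (det = 1.0824): k = 0.65461, ln C = 0.16751.

k = 0.65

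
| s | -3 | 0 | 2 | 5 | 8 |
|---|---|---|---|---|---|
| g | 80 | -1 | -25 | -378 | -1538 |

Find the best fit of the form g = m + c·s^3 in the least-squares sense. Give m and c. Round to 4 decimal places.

Entries of AᵀA: Σ1 = 5, Σs^3 = 618, Σs^3·s^3 = 278562.
Right-hand side: Σg = -1862, Σs^3·g = -837066.
det = 5·278562 − 618² = 1010886.
m = ((-1862)·278562 − 618·(-837066))/1010886 = -229276/168481; c = (5·(-837066) − 618·(-1862))/1010886 = -505769/168481.

m = -1.3608, c = -3.0019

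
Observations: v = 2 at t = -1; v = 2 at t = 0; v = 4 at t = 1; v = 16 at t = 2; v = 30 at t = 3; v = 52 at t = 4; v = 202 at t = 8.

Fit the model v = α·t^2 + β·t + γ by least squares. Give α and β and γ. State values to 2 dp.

Entries of AᵀA: Σt^2·t^2 = 4451, Σt^2·t = 611, Σt^2 = 95, Σt·t = 95, Σt = 17, Σ1 = 7.
And Σt^2·v = 14100, Σt·v = 1948, Σv = 308.
Normal equations: [[4451, 611, 95]; [611, 95, 17]; [95, 17, 7]]·[α, β, γ]ᵀ = [14100, 1948, 308]ᵀ.
Row-reducing yields α = 133880/44121, β = 3440/4011, γ = 10828/14707.

α = 3.03, β = 0.86, γ = 0.74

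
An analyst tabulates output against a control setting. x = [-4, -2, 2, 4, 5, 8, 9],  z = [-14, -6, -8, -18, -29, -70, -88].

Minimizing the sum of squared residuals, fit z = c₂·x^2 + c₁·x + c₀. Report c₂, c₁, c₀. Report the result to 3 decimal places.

c₂ = -0.995, c₁ = -0.583, c₀ = -1.598

The normal equations are: 11826·c₂ + 1366·c₁ + 210·c₀ = -12901;  1366·c₂ + 210·c₁ + 22·c₀ = -1517;  210·c₂ + 22·c₁ + 7·c₀ = -233.
(Σx^2·x^2 = 11826, Σx^2·x = 1366, Σx^2 = 210, Σx·x = 210, Σx = 22, Σ1 = 7, Σx^2·z = -12901, Σx·z = -1517, Σz = -233.)
Solving the 3×3 system (Gaussian elimination) gives c₂ = -487547/489896, c₁ = -285539/489896, c₀ = -97840/61237.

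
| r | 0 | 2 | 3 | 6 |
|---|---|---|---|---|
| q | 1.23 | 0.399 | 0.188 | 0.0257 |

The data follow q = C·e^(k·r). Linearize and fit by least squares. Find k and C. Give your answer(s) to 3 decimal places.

Let Y = ln q. Fitting Y = k·r + ln C by least squares:
Σr = 11.0000, Σ(r)² = 49.0000, Σln q = -6.0444, Σr·ln q = -28.8191.
Normal system: [[49.0000, 11.0000]; [11.0000, 4]]·[k, ln C]ᵀ = [-28.8191, -6.0444]ᵀ.
Slope k = (n·Σr·ln q − Σr·Σln q)/(n·Σ(r)² − (Σr)²) = (4·-28.8191 − 11.0000·-6.0444)/75.0000 = -0.65051; ln C = (Σln q − k·Σr)/n = 0.27782, so C = exp(0.27782) = 1.32025.

k = -0.651, C = 1.320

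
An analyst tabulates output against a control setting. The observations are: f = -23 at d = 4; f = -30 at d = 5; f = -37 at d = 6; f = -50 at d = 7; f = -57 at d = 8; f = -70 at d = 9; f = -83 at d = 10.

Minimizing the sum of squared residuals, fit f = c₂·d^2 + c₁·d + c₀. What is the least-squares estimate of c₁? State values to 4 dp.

c₁ = -2.0000

Compute the Gram sums: Σd^2·d^2 = 25235, Σd^2·d = 2989, Σd^2 = 371, Σd·d = 371, Σd = 49, Σ1 = 7.
Moment sums: Σd^2·f = -22518, Σd·f = -2730, Σf = -350.
Row-reducing yields c₂ = -4/7, c₁ = -2, c₀ = -40/7.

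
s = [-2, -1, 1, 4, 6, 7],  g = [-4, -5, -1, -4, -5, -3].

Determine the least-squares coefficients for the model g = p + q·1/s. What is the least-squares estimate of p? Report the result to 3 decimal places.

p = -3.683

With design matrix M, MᵀM = [[6, 5/84]; [5/84, 16657/7056]] and Mᵀg = [-22, 157/42]ᵀ.
Determinant 6·(16657/7056) − (5/84)² = 99917/7056.
p = ((-22)·(16657/7056) − (5/84)·(157/42))/(99917/7056) = -368024/99917; q = (6·(157/42) − (5/84)·(-22))/(99917/7056) = 167496/99917.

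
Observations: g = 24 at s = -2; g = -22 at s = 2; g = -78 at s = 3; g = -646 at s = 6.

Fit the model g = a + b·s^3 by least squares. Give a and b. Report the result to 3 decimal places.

Setting ∂/∂a … = 0 gives: 4·a + 243·b = -722;  243·a + 47513·b = -142010.
(Σ1 = 4, Σs^3 = 243, Σs^3·s^3 = 47513, Σg = -722, Σs^3·g = -142010.)
Determinant 4·47513 − 243² = 131003.
a = ((-722)·47513 − 243·(-142010))/131003 = 204044/131003; b = (4·(-142010) − 243·(-722))/131003 = -392594/131003.

a = 1.558, b = -2.997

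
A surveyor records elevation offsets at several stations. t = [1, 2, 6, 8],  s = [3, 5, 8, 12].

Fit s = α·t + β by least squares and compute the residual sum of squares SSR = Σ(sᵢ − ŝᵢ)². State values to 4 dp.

Entries of AᵀA: Σt·t = 105, Σt = 17, Σ1 = 4.
For Aᵀs: Σt·s = 157, Σs = 28.
So AᵀA·[α, β]ᵀ = Aᵀs: [[105, 17]; [17, 4]]·[α, β]ᵀ = [157, 28]ᵀ.
det = 105·4 − 17² = 131.
α = (157·4 − 17·28)/131 = 152/131; β = (105·28 − 17·157)/131 = 271/131.
Residuals: -30/131, 80/131, -135/131, 85/131; SSR = 250/131.

SSR = 1.9084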